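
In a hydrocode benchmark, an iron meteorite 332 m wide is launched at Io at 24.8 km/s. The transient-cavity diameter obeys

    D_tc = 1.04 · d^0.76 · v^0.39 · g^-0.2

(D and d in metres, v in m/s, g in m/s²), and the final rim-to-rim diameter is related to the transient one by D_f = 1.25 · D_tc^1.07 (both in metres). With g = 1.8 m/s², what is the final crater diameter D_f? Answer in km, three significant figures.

v = 24800 m/s.
d^0.76 = 332^0.76 = 82.43
v^0.39 = 24800^0.39 = 51.74
g^-0.2 = 1.8^-0.2 = 0.8891
D_tc = 1.04 × 82.43 × 51.74 × 0.8891 = 3944 m
D_f = 1.25 × (3944)^1.07 = 8802 m
     = 8.802 km

D_f ≈ 8.80 km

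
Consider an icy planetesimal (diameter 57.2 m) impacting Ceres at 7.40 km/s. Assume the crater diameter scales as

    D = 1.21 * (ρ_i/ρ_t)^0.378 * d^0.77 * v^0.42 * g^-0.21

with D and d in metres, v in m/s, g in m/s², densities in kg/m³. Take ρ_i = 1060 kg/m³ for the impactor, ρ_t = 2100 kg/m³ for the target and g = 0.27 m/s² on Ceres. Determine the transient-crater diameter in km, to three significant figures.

In SI units: v = 7400 m/s.
(ρ_i/ρ_t)^0.378 = (1060/2100)^0.378 = 0.7723
d^0.77 = 57.2^0.77 = 22.55
v^0.42 = 7400^0.42 = 42.18
g^-0.21 = 0.27^-0.21 = 1.316
D = 1.21 × 0.7723 × 22.55 × 42.18 × 1.316 = 1170 m
   = 1.170 km

D ≈ 1.17 km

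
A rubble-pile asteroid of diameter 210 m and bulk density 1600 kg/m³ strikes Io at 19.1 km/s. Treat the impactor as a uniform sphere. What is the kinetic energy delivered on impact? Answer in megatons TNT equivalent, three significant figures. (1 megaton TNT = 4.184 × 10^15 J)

E ≈ 338 Mt TNT

v = 19100 m/s.
Mass m = (π/6) ρ d³ = (π/6) × 1600 × (210)³ = 7.758 × 10^9 kg
E = ½ m v² = 0.5 × 7.758 × 10^9 × (19100)² = 1.415 × 10^18 J
   = 1.415 × 10^18 / 4.184×10^15 = 338.2 Mt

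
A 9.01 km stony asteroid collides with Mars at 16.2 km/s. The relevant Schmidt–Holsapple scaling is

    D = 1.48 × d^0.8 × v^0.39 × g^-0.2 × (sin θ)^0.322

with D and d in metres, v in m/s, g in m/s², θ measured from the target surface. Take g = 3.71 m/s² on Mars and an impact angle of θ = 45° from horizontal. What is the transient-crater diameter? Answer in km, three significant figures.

D ≈ 65.1 km

In SI units: d = 9010 m, v = 16200 m/s.
d^0.8 = 9010^0.8 = 1458
v^0.39 = 16200^0.39 = 43.82
g^-0.2 = 3.71^-0.2 = 0.7694
(sin 45°)^0.322 = 0.7071^0.322 = 0.8944
D = 1.48 × 1458 × 43.82 × 0.7694 × 0.8944 = 65069 m
   = 65.07 km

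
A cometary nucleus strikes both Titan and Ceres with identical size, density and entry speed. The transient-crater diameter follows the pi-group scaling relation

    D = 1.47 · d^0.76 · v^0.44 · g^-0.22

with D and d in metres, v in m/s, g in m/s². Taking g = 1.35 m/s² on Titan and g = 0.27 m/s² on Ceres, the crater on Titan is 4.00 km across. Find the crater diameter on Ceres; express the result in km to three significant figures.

D ≈ 5.70 km

All impactor-dependent factors cancel in the ratio, leaving D_Ceres/D_Titan = (g_Ceres/g_Titan)^-0.22.
(0.27/1.35)^-0.22 = 0.2000^-0.22 = 1.425
D_Ceres = 1.425 × 4.00 km = 5.70 km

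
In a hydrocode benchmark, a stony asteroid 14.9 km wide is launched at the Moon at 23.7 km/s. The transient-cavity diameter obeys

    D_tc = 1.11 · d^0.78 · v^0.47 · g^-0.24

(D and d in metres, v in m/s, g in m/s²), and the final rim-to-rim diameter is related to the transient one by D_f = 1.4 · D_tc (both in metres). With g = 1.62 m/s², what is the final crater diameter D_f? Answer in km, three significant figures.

D_f ≈ 283 km

In SI: d = 14900 m, v = 23700 m/s.
d^0.78 = 14900^0.78 = 1799
v^0.47 = 23700^0.47 = 113.8
g^-0.24 = 1.62^-0.24 = 0.8907
D_tc = 1.11 × 1799 × 113.8 × 0.8907 = 2.024 × 10^5 m
D_f = 1.4 × 2.024 × 10^5 = 2.834 × 10^5 m
     = 283.4 km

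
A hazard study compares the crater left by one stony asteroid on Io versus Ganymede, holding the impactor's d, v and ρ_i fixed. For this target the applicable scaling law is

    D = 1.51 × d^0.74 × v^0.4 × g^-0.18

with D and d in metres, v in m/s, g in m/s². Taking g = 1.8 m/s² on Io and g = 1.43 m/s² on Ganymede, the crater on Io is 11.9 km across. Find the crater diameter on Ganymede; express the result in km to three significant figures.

D ≈ 12.4 km

All impactor-dependent factors cancel in the ratio, leaving D_Ganymede/D_Io = (g_Ganymede/g_Io)^-0.18.
(1.43/1.8)^-0.18 = 0.7944^-0.18 = 1.042
D_Ganymede = 1.042 × 11.9 km = 12.4 km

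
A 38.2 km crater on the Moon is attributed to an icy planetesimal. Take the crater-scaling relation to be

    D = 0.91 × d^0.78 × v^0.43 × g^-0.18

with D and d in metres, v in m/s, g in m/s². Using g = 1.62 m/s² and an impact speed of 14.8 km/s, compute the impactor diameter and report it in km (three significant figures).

Rearranging for d: d = [D / (0.91 · 14800^0.43 · 1.62^-0.18)]^(1/0.78).
D = 38200 m.
14800^0.43 = 62.12
1.62^-0.18 = 0.9168
Denominator = 0.91 × 62.12 × 0.9168 = 51.83
D / 51.83 = 38200 / 51.83 = 737.0
d = 737.0^(1/0.78) = 737.0^1.2821 = 4747 m

d ≈ 4.75 km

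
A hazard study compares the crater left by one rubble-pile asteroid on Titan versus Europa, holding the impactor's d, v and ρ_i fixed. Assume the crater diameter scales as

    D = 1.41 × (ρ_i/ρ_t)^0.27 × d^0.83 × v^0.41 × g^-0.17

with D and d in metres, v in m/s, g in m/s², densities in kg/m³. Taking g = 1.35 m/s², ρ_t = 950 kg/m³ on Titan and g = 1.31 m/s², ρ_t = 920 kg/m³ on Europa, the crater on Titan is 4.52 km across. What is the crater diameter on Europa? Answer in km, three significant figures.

The impactor-only factors (d, v, ρ_i) cancel in the ratio, leaving D_Europa/D_Titan = (g_Europa/g_Titan)^-0.17 · (ρ_t,Titan/ρ_t,Europa)^0.27.
(1.31/1.35)^-0.17 = 0.9704^-0.17 = 1.005
(950/920)^0.27 = 1.033^0.27 = 1.009
Ratio = 1.005 × 1.009 = 1.014
D_Europa = 1.014 × 4.52 km = 4.58 km

D ≈ 4.58 km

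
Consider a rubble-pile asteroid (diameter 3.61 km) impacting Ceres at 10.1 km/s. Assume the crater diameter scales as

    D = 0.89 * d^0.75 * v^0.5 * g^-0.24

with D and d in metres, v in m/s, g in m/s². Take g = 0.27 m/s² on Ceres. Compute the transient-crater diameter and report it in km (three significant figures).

D ≈ 57.0 km

In SI units: d = 3610 m, v = 10100 m/s.
d^0.75 = 3610^0.75 = 465.7
v^0.5 = 10100^0.5 = 100.5
g^-0.24 = 0.27^-0.24 = 1.369
D = 0.89 × 465.7 × 100.5 × 1.369 = 57025 m
   = 57.03 km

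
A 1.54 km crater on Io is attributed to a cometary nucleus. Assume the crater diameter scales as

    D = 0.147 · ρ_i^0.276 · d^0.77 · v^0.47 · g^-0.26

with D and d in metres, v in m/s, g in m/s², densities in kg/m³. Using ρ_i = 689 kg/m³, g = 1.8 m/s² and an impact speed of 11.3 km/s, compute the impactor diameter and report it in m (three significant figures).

Rearranging for d: d = [D / (0.147 · 689^0.276 · 11300^0.47 · 1.8^-0.26)]^(1/0.77).
D = 1540 m.
689^0.276 = 6.072
11300^0.47 = 80.34
1.8^-0.26 = 0.8583
Denominator = 0.147 × 6.072 × 80.34 × 0.8583 = 61.55
D / 61.55 = 1540 / 61.55 = 25.02
d = 25.02^(1/0.77) = 25.02^1.2987 = 65.46 m

d ≈ 65.5 m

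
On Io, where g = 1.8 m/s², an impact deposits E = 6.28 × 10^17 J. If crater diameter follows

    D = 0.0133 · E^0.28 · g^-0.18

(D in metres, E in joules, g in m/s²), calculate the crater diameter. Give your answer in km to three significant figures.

D ≈ 1.15 km

E^0.28 = (6.28 × 10^17)^0.28 = 9.626 × 10^4
g^-0.18 = 1.8^-0.18 = 0.8996
D = 0.0133 × 9.626 × 10^4 × 0.8996 = 1152 m
   = 1.152 km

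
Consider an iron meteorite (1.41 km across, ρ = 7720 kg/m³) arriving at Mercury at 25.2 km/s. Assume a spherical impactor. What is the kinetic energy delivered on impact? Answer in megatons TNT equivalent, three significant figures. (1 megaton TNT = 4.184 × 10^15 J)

d = 1410 m; v = 25200 m/s.
Mass m = (π/6) ρ d³ = (π/6) × 7720 × (1410)³ = 1.133 × 10^13 kg
E = ½ m v² = 0.5 × 1.133 × 10^13 × (25200)² = 3.598 × 10^21 J
   = 3.598 × 10^21 / 4.184×10^15 = 8.599 × 10^5 Mt

E ≈ 8.60 × 10^5 Mt TNT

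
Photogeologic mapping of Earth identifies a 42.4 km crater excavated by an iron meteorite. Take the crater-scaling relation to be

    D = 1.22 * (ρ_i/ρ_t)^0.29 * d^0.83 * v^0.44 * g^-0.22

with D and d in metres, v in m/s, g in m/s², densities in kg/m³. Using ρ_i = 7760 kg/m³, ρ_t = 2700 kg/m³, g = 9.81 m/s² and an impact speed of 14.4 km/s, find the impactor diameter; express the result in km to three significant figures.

Rearranging for d: d = [D / (1.22 · (7760/2700)^0.29 · 14400^0.44 · 9.81^-0.22)]^(1/0.83).
D = 42400 m.
(7760/2700)^0.29 = 1.358
14400^0.44 = 67.56
9.81^-0.22 = 0.6051
Denominator = 1.22 × 1.358 × 67.56 × 0.6051 = 67.73
D / 67.73 = 42400 / 67.73 = 626.0
d = 626.0^(1/0.83) = 626.0^1.2048 = 2341 m

d ≈ 2.34 km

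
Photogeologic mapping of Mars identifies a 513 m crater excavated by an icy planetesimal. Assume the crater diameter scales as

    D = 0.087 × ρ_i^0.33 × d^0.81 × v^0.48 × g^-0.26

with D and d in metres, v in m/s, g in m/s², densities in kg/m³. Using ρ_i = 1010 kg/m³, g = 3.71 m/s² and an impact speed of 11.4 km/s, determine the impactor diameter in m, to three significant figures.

Rearranging for d: d = [D / (0.087 · 1010^0.33 · 11400^0.48 · 3.71^-0.26)]^(1/0.81).
1010^0.33 = 9.805
11400^0.48 = 88.58
3.71^-0.26 = 0.7112
Denominator = 0.087 × 9.805 × 88.58 × 0.7112 = 53.74
D / 53.74 = 513 / 53.74 = 9.546
d = 9.546^(1/0.81) = 9.546^1.2346 = 16.21 m

d ≈ 16.2 m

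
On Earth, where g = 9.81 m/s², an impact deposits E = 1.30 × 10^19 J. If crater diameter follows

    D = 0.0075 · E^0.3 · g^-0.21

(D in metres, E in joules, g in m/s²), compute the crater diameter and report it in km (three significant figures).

D ≈ 2.52 km

E^0.3 = (1.30 × 10^19)^0.3 = 5.422 × 10^5
g^-0.21 = 9.81^-0.21 = 0.6191
D = 0.0075 × 5.422 × 10^5 × 0.6191 = 2518 m
   = 2.518 km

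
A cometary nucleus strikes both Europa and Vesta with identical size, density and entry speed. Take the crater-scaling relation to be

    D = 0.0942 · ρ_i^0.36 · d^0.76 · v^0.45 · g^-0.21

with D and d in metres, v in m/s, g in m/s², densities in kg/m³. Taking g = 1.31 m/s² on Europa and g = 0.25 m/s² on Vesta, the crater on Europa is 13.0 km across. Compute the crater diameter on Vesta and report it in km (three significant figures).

D ≈ 18.4 km

All impactor-dependent factors cancel in the ratio, leaving D_Vesta/D_Europa = (g_Vesta/g_Europa)^-0.21.
(0.25/1.31)^-0.21 = 0.1908^-0.21 = 1.416
D_Vesta = 1.416 × 13.0 km = 18.4 km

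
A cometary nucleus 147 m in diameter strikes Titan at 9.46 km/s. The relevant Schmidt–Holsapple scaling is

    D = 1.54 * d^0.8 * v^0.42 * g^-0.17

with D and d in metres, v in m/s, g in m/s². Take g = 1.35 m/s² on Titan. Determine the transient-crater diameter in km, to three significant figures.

In SI units: v = 9460 m/s.
d^0.8 = 147^0.8 = 54.18
v^0.42 = 9460^0.42 = 46.76
g^-0.17 = 1.35^-0.17 = 0.9503
D = 1.54 × 54.18 × 46.76 × 0.9503 = 3708 m
   = 3.708 km

D ≈ 3.71 km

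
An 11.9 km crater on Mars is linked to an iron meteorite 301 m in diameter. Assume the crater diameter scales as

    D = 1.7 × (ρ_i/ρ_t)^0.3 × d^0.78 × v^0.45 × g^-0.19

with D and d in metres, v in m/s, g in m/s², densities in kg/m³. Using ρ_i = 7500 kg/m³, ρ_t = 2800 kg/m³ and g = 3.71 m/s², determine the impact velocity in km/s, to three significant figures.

Rearranging for v: v = [D / (1.7 · (7500/2800)^0.3 · 301^0.78 · 3.71^-0.19)]^(1/0.45).
D = 11900 m.
(7500/2800)^0.3 = 1.344
301^0.78 = 85.76
3.71^-0.19 = 0.7795
Denominator = 1.7 × 1.344 × 85.76 × 0.7795 = 152.7
D / 152.7 = 11900 / 152.7 = 77.93
v = 77.93^(1/0.45) = 77.93^2.2222 = 15986 m/s

v ≈ 16.0 km/s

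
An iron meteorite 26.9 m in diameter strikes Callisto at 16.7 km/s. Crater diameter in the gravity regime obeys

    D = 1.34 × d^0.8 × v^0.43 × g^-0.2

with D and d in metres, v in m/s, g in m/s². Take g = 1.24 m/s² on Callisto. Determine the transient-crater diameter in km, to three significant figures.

D ≈ 1.17 km

In SI units: v = 16700 m/s.
d^0.8 = 26.9^0.8 = 13.93
v^0.43 = 16700^0.43 = 65.43
g^-0.2 = 1.24^-0.2 = 0.9579
D = 1.34 × 13.93 × 65.43 × 0.9579 = 1170 m
   = 1.170 km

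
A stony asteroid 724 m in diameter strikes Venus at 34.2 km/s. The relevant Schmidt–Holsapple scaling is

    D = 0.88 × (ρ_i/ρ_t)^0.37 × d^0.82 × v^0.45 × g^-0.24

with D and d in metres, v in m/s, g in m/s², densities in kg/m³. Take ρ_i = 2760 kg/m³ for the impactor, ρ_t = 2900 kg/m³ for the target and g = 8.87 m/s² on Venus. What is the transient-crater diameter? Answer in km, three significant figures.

D ≈ 12.4 km

In SI units: v = 34200 m/s.
(ρ_i/ρ_t)^0.37 = (2760/2900)^0.37 = 0.9819
d^0.82 = 724^0.82 = 221.3
v^0.45 = 34200^0.45 = 109.7
g^-0.24 = 8.87^-0.24 = 0.5922
D = 0.88 × 0.9819 × 221.3 × 109.7 × 0.5922 = 12422 m
   = 12.42 km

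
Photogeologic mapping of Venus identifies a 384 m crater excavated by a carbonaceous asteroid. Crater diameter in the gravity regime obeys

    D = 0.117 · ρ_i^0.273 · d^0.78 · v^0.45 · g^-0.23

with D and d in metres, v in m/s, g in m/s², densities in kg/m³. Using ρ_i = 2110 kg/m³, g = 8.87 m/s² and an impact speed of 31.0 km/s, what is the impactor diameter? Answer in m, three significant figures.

d ≈ 10.8 m

Rearranging for d: d = [D / (0.117 · 2110^0.273 · 31000^0.45 · 8.87^-0.23)]^(1/0.78).
2110^0.273 = 8.082
31000^0.45 = 105.0
8.87^-0.23 = 0.6053
Denominator = 0.117 × 8.082 × 105.0 × 0.6053 = 60.10
D / 60.10 = 384 / 60.10 = 6.389
d = 6.389^(1/0.78) = 6.389^1.2821 = 10.78 m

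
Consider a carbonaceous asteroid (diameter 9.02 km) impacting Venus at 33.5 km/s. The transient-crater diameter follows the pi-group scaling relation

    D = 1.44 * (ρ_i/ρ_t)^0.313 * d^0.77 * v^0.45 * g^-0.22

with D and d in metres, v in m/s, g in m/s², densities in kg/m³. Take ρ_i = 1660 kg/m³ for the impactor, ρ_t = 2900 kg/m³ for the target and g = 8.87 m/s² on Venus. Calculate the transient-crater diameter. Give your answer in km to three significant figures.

In SI units: d = 9020 m, v = 33500 m/s.
(ρ_i/ρ_t)^0.313 = (1660/2900)^0.313 = 0.8398
d^0.77 = 9020^0.77 = 1110
v^0.45 = 33500^0.45 = 108.7
g^-0.22 = 8.87^-0.22 = 0.6187
D = 1.44 × 0.8398 × 1110 × 108.7 × 0.6187 = 90276 m
   = 90.28 km

D ≈ 90.3 km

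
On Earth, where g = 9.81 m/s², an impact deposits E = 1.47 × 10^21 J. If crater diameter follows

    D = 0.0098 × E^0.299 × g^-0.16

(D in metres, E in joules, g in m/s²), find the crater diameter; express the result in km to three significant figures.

D ≈ 14.5 km

E^0.299 = (1.47 × 10^21)^0.299 = 2.133 × 10^6
g^-0.16 = 9.81^-0.16 = 0.6940
D = 0.0098 × 2.133 × 10^6 × 0.6940 = 14507 m
   = 14.51 km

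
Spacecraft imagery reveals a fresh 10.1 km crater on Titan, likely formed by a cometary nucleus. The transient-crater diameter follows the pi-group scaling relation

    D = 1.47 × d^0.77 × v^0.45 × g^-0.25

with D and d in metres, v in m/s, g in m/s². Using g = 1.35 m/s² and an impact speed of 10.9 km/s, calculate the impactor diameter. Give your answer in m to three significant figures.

Rearranging for d: d = [D / (1.47 · 10900^0.45 · 1.35^-0.25)]^(1/0.77).
D = 10100 m.
10900^0.45 = 65.59
1.35^-0.25 = 0.9277
Denominator = 1.47 × 65.59 × 0.9277 = 89.45
D / 89.45 = 10100 / 89.45 = 112.9
d = 112.9^(1/0.77) = 112.9^1.2987 = 463.3 m

d ≈ 463 m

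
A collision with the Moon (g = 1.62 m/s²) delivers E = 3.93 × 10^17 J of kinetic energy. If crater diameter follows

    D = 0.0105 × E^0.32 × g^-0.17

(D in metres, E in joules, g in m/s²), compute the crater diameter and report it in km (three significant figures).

E^0.32 = (3.93 × 10^17)^0.32 = 4.268 × 10^5
g^-0.17 = 1.62^-0.17 = 0.9213
D = 0.0105 × 4.268 × 10^5 × 0.9213 = 4129 m
   = 4.129 km

D ≈ 4.13 km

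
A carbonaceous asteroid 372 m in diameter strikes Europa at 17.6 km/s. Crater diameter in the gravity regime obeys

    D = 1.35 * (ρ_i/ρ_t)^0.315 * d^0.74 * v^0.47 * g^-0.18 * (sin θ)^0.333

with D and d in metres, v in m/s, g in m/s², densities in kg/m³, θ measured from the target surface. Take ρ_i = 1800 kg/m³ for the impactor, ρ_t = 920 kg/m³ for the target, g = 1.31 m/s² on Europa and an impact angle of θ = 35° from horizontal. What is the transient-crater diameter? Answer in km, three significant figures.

D ≈ 10.4 km

In SI units: v = 17600 m/s.
(ρ_i/ρ_t)^0.315 = (1800/920)^0.315 = 1.235
d^0.74 = 372^0.74 = 79.84
v^0.47 = 17600^0.47 = 98.94
g^-0.18 = 1.31^-0.18 = 0.9526
(sin 35°)^0.333 = 0.5736^0.333 = 0.8310
D = 1.35 × 1.235 × 79.84 × 98.94 × 0.9526 × 0.8310 = 10426 m
   = 10.43 km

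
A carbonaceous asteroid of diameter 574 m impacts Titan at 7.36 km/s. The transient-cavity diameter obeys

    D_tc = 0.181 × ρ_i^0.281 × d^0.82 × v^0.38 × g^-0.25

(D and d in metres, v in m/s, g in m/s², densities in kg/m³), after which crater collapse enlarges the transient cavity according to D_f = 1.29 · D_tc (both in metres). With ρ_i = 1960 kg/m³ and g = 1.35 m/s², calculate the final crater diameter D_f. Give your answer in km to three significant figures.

D_f ≈ 9.83 km

v = 7360 m/s.
ρ_i^0.281 = 1960^0.281 = 8.416
d^0.82 = 574^0.82 = 182.9
v^0.38 = 7360^0.38 = 29.47
g^-0.25 = 1.35^-0.25 = 0.9277
D_tc = 0.181 × 8.416 × 182.9 × 29.47 × 0.9277 = 7617 m
D_f = 1.29 × 7617 = 9826 m
     = 9.826 km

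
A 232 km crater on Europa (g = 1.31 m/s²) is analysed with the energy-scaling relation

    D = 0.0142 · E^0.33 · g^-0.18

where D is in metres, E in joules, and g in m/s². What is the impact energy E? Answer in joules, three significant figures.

Rearranging: E = [D / (0.0142 · g^-0.18)]^(1/0.33).
D = 232000 m.
g^-0.18 = 1.31^-0.18 = 0.9526
D / (0.0142 × 0.9526) = 232000 / (0.01353) = 1.715 × 10^7
E = (1.715 × 10^7)^3.0303 = 8.356 × 10^21 J

E ≈ 8.36 × 10^21 J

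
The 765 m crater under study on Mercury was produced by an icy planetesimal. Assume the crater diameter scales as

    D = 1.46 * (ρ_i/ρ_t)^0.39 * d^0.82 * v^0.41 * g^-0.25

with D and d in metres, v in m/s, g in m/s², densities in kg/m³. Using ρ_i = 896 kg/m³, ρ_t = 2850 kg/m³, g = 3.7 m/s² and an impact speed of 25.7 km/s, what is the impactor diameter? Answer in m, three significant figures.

d ≈ 33.4 m

Rearranging for d: d = [D / (1.46 · (896/2850)^0.39 · 25700^0.41 · 3.7^-0.25)]^(1/0.82).
(896/2850)^0.39 = 0.6368
25700^0.41 = 64.28
3.7^-0.25 = 0.7210
Denominator = 1.46 × 0.6368 × 64.28 × 0.7210 = 43.09
D / 43.09 = 765 / 43.09 = 17.75
d = 17.75^(1/0.82) = 17.75^1.2195 = 33.37 m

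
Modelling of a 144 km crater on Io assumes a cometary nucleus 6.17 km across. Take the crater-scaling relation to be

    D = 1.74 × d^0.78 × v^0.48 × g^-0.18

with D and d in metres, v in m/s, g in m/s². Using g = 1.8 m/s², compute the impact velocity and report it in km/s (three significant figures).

v ≈ 15.2 km/s

Rearranging for v: v = [D / (1.74 · 6170^0.78 · 1.8^-0.18)]^(1/0.48).
D = 144000 m.
6170^0.78 = 904.5
1.8^-0.18 = 0.8996
Denominator = 1.74 × 904.5 × 0.8996 = 1416
D / 1416 = 144000 / 1416 = 101.7
v = 101.7^(1/0.48) = 101.7^2.0833 = 15200 m/s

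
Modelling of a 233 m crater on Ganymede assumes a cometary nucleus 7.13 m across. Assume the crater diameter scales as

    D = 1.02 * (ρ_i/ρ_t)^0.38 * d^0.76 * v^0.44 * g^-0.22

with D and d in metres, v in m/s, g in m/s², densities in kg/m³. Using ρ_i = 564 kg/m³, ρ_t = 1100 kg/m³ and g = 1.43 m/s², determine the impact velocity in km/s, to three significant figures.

Rearranging for v: v = [D / (1.02 · (564/1100)^0.38 · 7.13^0.76 · 1.43^-0.22)]^(1/0.44).
(564/1100)^0.38 = 0.7758
7.13^0.76 = 4.450
1.43^-0.22 = 0.9243
Denominator = 1.02 × 0.7758 × 4.450 × 0.9243 = 3.255
D / 3.255 = 233 / 3.255 = 71.58
v = 71.58^(1/0.44) = 71.58^2.2727 = 16420 m/s

v ≈ 16.4 km/s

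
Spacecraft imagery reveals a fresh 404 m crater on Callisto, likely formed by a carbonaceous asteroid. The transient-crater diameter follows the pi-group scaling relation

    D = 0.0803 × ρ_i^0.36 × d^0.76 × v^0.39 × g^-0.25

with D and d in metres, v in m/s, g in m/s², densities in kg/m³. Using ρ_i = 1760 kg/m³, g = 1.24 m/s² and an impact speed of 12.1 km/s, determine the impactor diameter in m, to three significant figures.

d ≈ 18.6 m

Rearranging for d: d = [D / (0.0803 · 1760^0.36 · 12100^0.39 · 1.24^-0.25)]^(1/0.76).
1760^0.36 = 14.74
12100^0.39 = 39.11
1.24^-0.25 = 0.9476
Denominator = 0.0803 × 14.74 × 39.11 × 0.9476 = 43.87
D / 43.87 = 404 / 43.87 = 9.209
d = 9.209^(1/0.76) = 9.209^1.3158 = 18.57 m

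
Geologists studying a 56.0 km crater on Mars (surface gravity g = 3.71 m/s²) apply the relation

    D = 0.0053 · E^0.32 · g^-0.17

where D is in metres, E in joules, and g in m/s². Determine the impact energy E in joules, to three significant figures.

Rearranging: E = [D / (0.0053 · g^-0.17)]^(1/0.32).
D = 56000 m.
g^-0.17 = 3.71^-0.17 = 0.8002
D / (0.0053 × 0.8002) = 56000 / (4.241 × 10^-3) = 1.320 × 10^7
E = (1.320 × 10^7)^3.125 = 1.786 × 10^22 J

E ≈ 1.79 × 10^22 J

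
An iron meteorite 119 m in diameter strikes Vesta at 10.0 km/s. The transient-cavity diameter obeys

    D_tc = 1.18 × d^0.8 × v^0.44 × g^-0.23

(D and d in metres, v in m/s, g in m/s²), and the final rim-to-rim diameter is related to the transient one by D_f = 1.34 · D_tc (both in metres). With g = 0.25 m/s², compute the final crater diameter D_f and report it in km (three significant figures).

v = 10000 m/s.
d^0.8 = 119^0.8 = 45.75
v^0.44 = 10000^0.44 = 57.54
g^-0.23 = 0.25^-0.23 = 1.376
D_tc = 1.18 × 45.75 × 57.54 × 1.376 = 4274 m
D_f = 1.34 × 4274 = 5727 m
     = 5.727 km

D_f ≈ 5.73 km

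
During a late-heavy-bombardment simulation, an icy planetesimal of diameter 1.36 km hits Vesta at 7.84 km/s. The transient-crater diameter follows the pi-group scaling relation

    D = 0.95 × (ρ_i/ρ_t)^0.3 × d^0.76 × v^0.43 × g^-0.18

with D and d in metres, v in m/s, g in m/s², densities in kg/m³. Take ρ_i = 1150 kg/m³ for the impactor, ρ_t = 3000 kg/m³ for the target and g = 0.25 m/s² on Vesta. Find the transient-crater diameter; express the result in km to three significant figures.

D ≈ 10.4 km

In SI units: d = 1360 m, v = 7840 m/s.
(ρ_i/ρ_t)^0.3 = (1150/3000)^0.3 = 0.7500
d^0.76 = 1360^0.76 = 240.7
v^0.43 = 7840^0.43 = 47.27
g^-0.18 = 0.25^-0.18 = 1.283
D = 0.95 × 0.7500 × 240.7 × 47.27 × 1.283 = 10401 m
   = 10.40 km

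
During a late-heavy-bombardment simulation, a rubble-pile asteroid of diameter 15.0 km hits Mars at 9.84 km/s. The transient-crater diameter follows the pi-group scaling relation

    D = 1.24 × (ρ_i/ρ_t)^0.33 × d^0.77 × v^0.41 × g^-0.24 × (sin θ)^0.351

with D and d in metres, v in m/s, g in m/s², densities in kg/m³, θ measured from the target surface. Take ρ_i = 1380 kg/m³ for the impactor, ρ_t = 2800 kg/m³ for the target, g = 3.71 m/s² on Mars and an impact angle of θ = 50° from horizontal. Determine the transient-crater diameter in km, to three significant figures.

D ≈ 46.5 km

In SI units: d = 15000 m, v = 9840 m/s.
(ρ_i/ρ_t)^0.33 = (1380/2800)^0.33 = 0.7918
d^0.77 = 15000^0.77 = 1643
v^0.41 = 9840^0.41 = 43.36
g^-0.24 = 3.71^-0.24 = 0.7300
(sin 50°)^0.351 = 0.7660^0.351 = 0.9107
D = 1.24 × 0.7918 × 1643 × 43.36 × 0.7300 × 0.9107 = 46501 m
   = 46.50 km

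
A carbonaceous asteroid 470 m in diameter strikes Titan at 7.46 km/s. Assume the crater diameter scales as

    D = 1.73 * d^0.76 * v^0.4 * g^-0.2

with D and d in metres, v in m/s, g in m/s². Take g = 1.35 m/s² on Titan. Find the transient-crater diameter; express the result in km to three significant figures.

In SI units: v = 7460 m/s.
d^0.76 = 470^0.76 = 107.3
v^0.4 = 7460^0.4 = 35.41
g^-0.2 = 1.35^-0.2 = 0.9417
D = 1.73 × 107.3 × 35.41 × 0.9417 = 6190 m
   = 6.190 km

D ≈ 6.19 km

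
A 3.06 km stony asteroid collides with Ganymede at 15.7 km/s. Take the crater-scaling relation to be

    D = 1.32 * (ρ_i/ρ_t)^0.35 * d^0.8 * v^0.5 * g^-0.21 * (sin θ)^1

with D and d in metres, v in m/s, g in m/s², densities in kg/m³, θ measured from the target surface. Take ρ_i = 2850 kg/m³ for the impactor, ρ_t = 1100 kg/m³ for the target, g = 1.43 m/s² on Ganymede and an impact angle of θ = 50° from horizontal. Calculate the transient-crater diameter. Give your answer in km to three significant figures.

D ≈ 101 km

In SI units: d = 3060 m, v = 15700 m/s.
(ρ_i/ρ_t)^0.35 = (2850/1100)^0.35 = 1.395
d^0.8 = 3060^0.8 = 614.6
v^0.5 = 15700^0.5 = 125.3
g^-0.21 = 1.43^-0.21 = 0.9276
(sin 50°)^1 = 0.7660^1 = 0.7660
D = 1.32 × 1.395 × 614.6 × 125.3 × 0.9276 × 0.7660 = 1.008 × 10^5 m
   = 100.8 km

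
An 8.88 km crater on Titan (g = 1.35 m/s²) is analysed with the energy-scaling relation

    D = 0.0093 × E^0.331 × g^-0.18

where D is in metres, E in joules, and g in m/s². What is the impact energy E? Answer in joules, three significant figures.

Rearranging: E = [D / (0.0093 · g^-0.18)]^(1/0.331).
D = 8880 m.
g^-0.18 = 1.35^-0.18 = 0.9474
D / (0.0093 × 0.9474) = 8880 / (8.811 × 10^-3) = 1.008 × 10^6
E = (1.008 × 10^6)^3.0211 = 1.371 × 10^18 J

E ≈ 1.37 × 10^18 J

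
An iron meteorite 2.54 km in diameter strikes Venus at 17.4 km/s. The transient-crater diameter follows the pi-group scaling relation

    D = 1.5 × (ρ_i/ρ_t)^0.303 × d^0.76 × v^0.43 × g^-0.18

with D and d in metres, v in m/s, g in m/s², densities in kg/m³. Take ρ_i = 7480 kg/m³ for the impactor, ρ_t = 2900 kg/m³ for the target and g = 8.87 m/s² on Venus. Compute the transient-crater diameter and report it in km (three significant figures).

In SI units: d = 2540 m, v = 17400 m/s.
(ρ_i/ρ_t)^0.303 = (7480/2900)^0.303 = 1.333
d^0.76 = 2540^0.76 = 387.0
v^0.43 = 17400^0.43 = 66.59
g^-0.18 = 8.87^-0.18 = 0.6751
D = 1.5 × 1.333 × 387.0 × 66.59 × 0.6751 = 34786 m
   = 34.79 km

D ≈ 34.8 km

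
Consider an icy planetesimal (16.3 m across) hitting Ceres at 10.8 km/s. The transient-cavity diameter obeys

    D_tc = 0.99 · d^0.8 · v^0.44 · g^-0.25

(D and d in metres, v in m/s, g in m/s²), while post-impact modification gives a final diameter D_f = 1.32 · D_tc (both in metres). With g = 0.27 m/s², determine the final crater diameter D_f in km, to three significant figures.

v = 10800 m/s.
d^0.8 = 16.3^0.8 = 9.327
v^0.44 = 10800^0.44 = 59.53
g^-0.25 = 0.27^-0.25 = 1.387
D_tc = 0.99 × 9.327 × 59.53 × 1.387 = 762.4 m
D_f = 1.32 × 762.4 = 1006 m
     = 1.006 km

D_f ≈ 1.01 km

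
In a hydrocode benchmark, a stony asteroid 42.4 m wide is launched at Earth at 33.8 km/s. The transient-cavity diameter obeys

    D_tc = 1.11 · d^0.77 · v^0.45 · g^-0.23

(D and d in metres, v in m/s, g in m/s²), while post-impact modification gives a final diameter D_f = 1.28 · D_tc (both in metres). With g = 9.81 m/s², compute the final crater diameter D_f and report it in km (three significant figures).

v = 33800 m/s.
d^0.77 = 42.4^0.77 = 17.91
v^0.45 = 33800^0.45 = 109.1
g^-0.23 = 9.81^-0.23 = 0.5914
D_tc = 1.11 × 17.91 × 109.1 × 0.5914 = 1283 m
D_f = 1.28 × 1283 = 1642 m
     = 1.642 km

D_f ≈ 1.64 km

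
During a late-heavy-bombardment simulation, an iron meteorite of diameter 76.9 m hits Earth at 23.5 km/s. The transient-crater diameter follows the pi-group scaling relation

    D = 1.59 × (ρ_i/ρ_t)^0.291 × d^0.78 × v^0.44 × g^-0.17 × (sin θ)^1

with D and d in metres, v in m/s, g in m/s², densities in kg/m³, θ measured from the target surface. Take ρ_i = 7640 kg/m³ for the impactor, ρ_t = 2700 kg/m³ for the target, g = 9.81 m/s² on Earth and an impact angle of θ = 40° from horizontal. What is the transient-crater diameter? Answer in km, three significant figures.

D ≈ 2.33 km

In SI units: v = 23500 m/s.
(ρ_i/ρ_t)^0.291 = (7640/2700)^0.291 = 1.353
d^0.78 = 76.9^0.78 = 29.58
v^0.44 = 23500^0.44 = 83.80
g^-0.17 = 9.81^-0.17 = 0.6783
(sin 40°)^1 = 0.6428^1 = 0.6428
D = 1.59 × 1.353 × 29.58 × 83.80 × 0.6783 × 0.6428 = 2325 m
   = 2.325 km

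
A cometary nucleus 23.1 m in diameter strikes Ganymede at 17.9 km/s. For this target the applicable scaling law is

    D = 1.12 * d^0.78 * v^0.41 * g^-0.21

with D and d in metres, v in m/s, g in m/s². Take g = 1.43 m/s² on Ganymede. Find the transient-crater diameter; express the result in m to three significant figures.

In SI units: v = 17900 m/s.
d^0.78 = 23.1^0.78 = 11.58
v^0.41 = 17900^0.41 = 55.42
g^-0.21 = 1.43^-0.21 = 0.9276
D = 1.12 × 11.58 × 55.42 × 0.9276 = 666.7 m

D ≈ 667 m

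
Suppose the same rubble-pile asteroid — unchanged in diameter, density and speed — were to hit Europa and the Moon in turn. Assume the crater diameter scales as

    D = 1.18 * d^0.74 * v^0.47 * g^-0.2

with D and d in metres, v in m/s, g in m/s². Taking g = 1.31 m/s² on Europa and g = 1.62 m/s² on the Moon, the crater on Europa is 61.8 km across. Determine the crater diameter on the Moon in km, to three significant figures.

All impactor-dependent factors cancel in the ratio, leaving D_Moon/D_Europa = (g_Moon/g_Europa)^-0.2.
(1.62/1.31)^-0.2 = 1.237^-0.2 = 0.9584
D_Moon = 0.9584 × 61.8 km = 59.2 km

D ≈ 59.2 km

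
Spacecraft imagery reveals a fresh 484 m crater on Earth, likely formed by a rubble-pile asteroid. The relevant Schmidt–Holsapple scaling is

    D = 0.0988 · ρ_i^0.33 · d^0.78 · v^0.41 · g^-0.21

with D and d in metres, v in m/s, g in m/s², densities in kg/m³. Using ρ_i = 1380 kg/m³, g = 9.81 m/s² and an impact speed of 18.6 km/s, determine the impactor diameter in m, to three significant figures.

d ≈ 26.6 m

Rearranging for d: d = [D / (0.0988 · 1380^0.33 · 18600^0.41 · 9.81^-0.21)]^(1/0.78).
1380^0.33 = 10.87
18600^0.41 = 56.30
9.81^-0.21 = 0.6191
Denominator = 0.0988 × 10.87 × 56.30 × 0.6191 = 37.43
D / 37.43 = 484 / 37.43 = 12.93
d = 12.93^(1/0.78) = 12.93^1.2821 = 26.62 m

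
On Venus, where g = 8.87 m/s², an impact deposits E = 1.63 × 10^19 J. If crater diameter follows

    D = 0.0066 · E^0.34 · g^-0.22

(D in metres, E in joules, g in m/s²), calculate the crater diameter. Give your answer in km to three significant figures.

D ≈ 13.9 km

E^0.34 = (1.63 × 10^19)^0.34 = 3.405 × 10^6
g^-0.22 = 8.87^-0.22 = 0.6187
D = 0.0066 × 3.405 × 10^6 × 0.6187 = 13904 m
   = 13.90 km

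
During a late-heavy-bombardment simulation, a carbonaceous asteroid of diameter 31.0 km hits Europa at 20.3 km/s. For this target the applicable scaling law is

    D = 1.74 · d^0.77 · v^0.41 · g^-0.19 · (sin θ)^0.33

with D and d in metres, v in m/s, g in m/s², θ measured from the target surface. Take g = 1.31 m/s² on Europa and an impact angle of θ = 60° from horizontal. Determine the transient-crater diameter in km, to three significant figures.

In SI units: d = 31000 m, v = 20300 m/s.
d^0.77 = 31000^0.77 = 2873
v^0.41 = 20300^0.41 = 58.35
g^-0.19 = 1.31^-0.19 = 0.9500
(sin 60°)^0.33 = 0.8660^0.33 = 0.9536
D = 1.74 × 2873 × 58.35 × 0.9500 × 0.9536 = 2.643 × 10^5 m
   = 264.3 km

D ≈ 264 km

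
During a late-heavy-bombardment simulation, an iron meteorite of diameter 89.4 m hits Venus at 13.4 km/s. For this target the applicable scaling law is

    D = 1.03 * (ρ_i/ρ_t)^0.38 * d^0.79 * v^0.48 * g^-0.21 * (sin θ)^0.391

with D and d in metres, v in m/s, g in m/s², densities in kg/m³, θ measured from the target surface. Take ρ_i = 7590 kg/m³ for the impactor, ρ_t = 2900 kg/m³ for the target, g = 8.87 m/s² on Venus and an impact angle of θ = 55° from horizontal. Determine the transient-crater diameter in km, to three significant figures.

D ≈ 2.89 km

In SI units: v = 13400 m/s.
(ρ_i/ρ_t)^0.38 = (7590/2900)^0.38 = 1.441
d^0.79 = 89.4^0.79 = 34.80
v^0.48 = 13400^0.48 = 95.72
g^-0.21 = 8.87^-0.21 = 0.6323
(sin 55°)^0.391 = 0.8192^0.391 = 0.9250
D = 1.03 × 1.441 × 34.80 × 95.72 × 0.6323 × 0.9250 = 2892 m
   = 2.892 km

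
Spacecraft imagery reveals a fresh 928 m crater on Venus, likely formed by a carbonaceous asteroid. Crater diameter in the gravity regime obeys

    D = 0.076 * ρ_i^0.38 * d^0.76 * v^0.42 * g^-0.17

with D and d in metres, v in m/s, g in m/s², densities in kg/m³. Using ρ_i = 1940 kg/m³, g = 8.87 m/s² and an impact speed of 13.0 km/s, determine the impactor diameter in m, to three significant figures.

Rearranging for d: d = [D / (0.076 · 1940^0.38 · 13000^0.42 · 8.87^-0.17)]^(1/0.76).
1940^0.38 = 17.76
13000^0.42 = 53.44
8.87^-0.17 = 0.6900
Denominator = 0.076 × 17.76 × 53.44 × 0.6900 = 49.77
D / 49.77 = 928 / 49.77 = 18.65
d = 18.65^(1/0.76) = 18.65^1.3158 = 46.98 m

d ≈ 47.0 m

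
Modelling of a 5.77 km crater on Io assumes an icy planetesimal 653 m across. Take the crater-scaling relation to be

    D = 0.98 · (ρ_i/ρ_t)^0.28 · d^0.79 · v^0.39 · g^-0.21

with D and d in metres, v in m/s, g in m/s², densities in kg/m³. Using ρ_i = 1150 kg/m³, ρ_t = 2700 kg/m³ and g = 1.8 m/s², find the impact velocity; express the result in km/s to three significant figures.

Rearranging for v: v = [D / (0.98 · (1150/2700)^0.28 · 653^0.79 · 1.8^-0.21)]^(1/0.39).
D = 5770 m.
(1150/2700)^0.28 = 0.7874
653^0.79 = 167.4
1.8^-0.21 = 0.8839
Denominator = 0.98 × 0.7874 × 167.4 × 0.8839 = 114.2
D / 114.2 = 5770 / 114.2 = 50.53
v = 50.53^(1/0.39) = 50.53^2.5641 = 23338 m/s

v ≈ 23.3 km/s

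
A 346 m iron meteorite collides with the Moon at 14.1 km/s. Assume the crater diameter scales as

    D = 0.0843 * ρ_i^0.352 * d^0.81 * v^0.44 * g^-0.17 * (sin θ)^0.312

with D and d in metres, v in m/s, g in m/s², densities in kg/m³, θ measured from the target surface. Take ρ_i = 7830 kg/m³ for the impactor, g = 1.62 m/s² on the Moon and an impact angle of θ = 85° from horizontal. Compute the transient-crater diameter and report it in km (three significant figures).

In SI units: v = 14100 m/s.
ρ_i^0.352 = 7830^0.352 = 23.47
d^0.81 = 346^0.81 = 113.9
v^0.44 = 14100^0.44 = 66.94
g^-0.17 = 1.62^-0.17 = 0.9213
(sin 85°)^0.312 = 0.9962^0.312 = 0.9988
D = 0.0843 × 23.47 × 113.9 × 66.94 × 0.9213 × 0.9988 = 13881 m
   = 13.88 km

D ≈ 13.9 km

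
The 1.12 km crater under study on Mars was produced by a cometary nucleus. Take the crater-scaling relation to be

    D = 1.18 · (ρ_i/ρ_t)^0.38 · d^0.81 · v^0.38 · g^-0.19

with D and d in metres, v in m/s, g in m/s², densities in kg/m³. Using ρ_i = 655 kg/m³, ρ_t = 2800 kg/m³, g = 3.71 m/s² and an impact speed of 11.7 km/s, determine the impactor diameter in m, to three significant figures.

Rearranging for d: d = [D / (1.18 · (655/2800)^0.38 · 11700^0.38 · 3.71^-0.19)]^(1/0.81).
D = 1120 m.
(655/2800)^0.38 = 0.5758
11700^0.38 = 35.15
3.71^-0.19 = 0.7795
Denominator = 1.18 × 0.5758 × 35.15 × 0.7795 = 18.62
D / 18.62 = 1120 / 18.62 = 60.15
d = 60.15^(1/0.81) = 60.15^1.2346 = 157.3 m

d ≈ 157 m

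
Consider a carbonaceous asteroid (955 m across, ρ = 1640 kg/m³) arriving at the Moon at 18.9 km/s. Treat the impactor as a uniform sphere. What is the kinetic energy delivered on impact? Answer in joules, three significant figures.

E ≈ 1.34 × 10^20 J

v = 18900 m/s.
Mass m = (π/6) ρ d³ = (π/6) × 1640 × (955)³ = 7.479 × 10^11 kg
E = ½ m v² = 0.5 × 7.479 × 10^11 × (18900)² = 1.336 × 10^20 J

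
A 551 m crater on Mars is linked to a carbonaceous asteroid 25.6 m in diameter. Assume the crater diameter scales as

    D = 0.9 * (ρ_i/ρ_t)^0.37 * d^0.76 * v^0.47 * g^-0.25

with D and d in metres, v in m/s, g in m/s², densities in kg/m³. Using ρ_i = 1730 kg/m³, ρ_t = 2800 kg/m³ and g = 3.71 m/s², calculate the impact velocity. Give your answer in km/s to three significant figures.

v ≈ 13.2 km/s

Rearranging for v: v = [D / (0.9 · (1730/2800)^0.37 · 25.6^0.76 · 3.71^-0.25)]^(1/0.47).
(1730/2800)^0.37 = 0.8368
25.6^0.76 = 11.76
3.71^-0.25 = 0.7205
Denominator = 0.9 × 0.8368 × 11.76 × 0.7205 = 6.381
D / 6.381 = 551 / 6.381 = 86.35
v = 86.35^(1/0.47) = 86.35^2.1277 = 13176 m/s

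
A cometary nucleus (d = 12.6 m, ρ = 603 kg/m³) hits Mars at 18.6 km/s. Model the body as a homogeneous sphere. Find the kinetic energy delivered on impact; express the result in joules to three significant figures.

v = 18600 m/s.
Mass m = (π/6) ρ d³ = (π/6) × 603 × (12.6)³ = 6.316 × 10^5 kg
E = ½ m v² = 0.5 × 6.316 × 10^5 × (18600)² = 1.093 × 10^14 J

E ≈ 1.09 × 10^14 J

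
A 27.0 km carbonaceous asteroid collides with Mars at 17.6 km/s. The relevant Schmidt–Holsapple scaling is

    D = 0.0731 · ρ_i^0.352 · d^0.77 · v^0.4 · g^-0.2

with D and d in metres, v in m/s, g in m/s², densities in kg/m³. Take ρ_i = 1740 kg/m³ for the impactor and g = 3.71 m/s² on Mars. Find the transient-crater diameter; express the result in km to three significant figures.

In SI units: d = 27000 m, v = 17600 m/s.
ρ_i^0.352 = 1740^0.352 = 13.83
d^0.77 = 27000^0.77 = 2583
v^0.4 = 17600^0.4 = 49.91
g^-0.2 = 3.71^-0.2 = 0.7694
D = 0.0731 × 13.83 × 2583 × 49.91 × 0.7694 = 1.003 × 10^5 m
   = 100.3 km

D ≈ 100 km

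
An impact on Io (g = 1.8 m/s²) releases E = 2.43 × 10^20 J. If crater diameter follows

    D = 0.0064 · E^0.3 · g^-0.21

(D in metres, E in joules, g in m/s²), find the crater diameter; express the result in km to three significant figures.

D ≈ 7.38 km

E^0.3 = (2.43 × 10^20)^0.3 = 1.305 × 10^6
g^-0.21 = 1.8^-0.21 = 0.8839
D = 0.0064 × 1.305 × 10^6 × 0.8839 = 7382 m
   = 7.382 km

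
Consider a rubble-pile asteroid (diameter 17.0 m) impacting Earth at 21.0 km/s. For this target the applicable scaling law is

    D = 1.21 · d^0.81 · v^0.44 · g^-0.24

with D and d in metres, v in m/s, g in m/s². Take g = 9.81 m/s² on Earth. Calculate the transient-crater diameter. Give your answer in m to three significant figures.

D ≈ 554 m

In SI units: v = 21000 m/s.
d^0.81 = 17^0.81 = 9.923
v^0.44 = 21000^0.44 = 79.76
g^-0.24 = 9.81^-0.24 = 0.5781
D = 1.21 × 9.923 × 79.76 × 0.5781 = 553.6 m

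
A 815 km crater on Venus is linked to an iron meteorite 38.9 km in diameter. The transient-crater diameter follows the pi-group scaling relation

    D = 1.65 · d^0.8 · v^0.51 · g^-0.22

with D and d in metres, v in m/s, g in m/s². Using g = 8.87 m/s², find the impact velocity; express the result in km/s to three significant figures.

Rearranging for v: v = [D / (1.65 · 38900^0.8 · 8.87^-0.22)]^(1/0.51).
D = 815000 m.
38900^0.8 = 4699
8.87^-0.22 = 0.6187
Denominator = 1.65 × 4699 × 0.6187 = 4797
D / 4797 = 815000 / 4797 = 169.9
v = 169.9^(1/0.51) = 169.9^1.9608 = 23603 m/s

v ≈ 23.6 km/s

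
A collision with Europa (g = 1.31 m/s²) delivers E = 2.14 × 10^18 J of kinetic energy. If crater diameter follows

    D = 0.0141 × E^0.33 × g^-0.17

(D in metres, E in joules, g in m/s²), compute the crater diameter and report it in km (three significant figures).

D ≈ 15.1 km

E^0.33 = (2.14 × 10^18)^0.33 = 1.120 × 10^6
g^-0.17 = 1.31^-0.17 = 0.9551
D = 0.0141 × 1.120 × 10^6 × 0.9551 = 15083 m
   = 15.08 km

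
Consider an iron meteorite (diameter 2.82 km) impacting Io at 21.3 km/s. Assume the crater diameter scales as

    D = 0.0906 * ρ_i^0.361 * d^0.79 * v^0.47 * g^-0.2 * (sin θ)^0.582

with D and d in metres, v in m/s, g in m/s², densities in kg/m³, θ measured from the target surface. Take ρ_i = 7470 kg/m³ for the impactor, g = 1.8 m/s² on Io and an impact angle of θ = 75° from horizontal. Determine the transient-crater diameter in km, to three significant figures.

In SI units: d = 2820 m, v = 21300 m/s.
ρ_i^0.361 = 7470^0.361 = 25.02
d^0.79 = 2820^0.79 = 531.7
v^0.47 = 21300^0.47 = 108.2
g^-0.2 = 1.8^-0.2 = 0.8891
(sin 75°)^0.582 = 0.9659^0.582 = 0.9800
D = 0.0906 × 25.02 × 531.7 × 108.2 × 0.8891 × 0.9800 = 1.136 × 10^5 m
   = 113.6 km

D ≈ 114 km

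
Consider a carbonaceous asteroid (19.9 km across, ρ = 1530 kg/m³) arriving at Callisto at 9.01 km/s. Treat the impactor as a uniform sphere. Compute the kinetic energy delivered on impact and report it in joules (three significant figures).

E ≈ 2.56 × 10^23 J

d = 19900 m; v = 9010 m/s.
Mass m = (π/6) ρ d³ = (π/6) × 1530 × (19900)³ = 6.313 × 10^15 kg
E = ½ m v² = 0.5 × 6.313 × 10^15 × (9010)² = 2.562 × 10^23 J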